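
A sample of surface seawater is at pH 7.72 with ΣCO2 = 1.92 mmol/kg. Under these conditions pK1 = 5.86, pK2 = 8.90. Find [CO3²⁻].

[CO3²⁻] = 0.117 mmol/kg

α₂ = 1 / (1 + [H⁺]/K2 + [H⁺]²/(K1K2)) = 1 / (1 + 10^+1.18 + 10^-0.68)
   = 1 / (1 + 15.136 + 0.20893) = 1/16.345 = 0.06118
[CO3²⁻] = α₂ × DIC = 0.06118 × 1.92 = 0.117 mmol/kg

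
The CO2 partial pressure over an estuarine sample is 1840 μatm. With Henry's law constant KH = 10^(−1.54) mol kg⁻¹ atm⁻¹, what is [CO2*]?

[CO2*] = 53.1 μmol/kg

KH = 10^(−1.54) = 2.884×10^-2 mol kg⁻¹ atm⁻¹
[CO2*] = KH · pCO2 = 2.884×10^-2 × 1840×10^-6 atm = 5.31×10^-5 mol/kg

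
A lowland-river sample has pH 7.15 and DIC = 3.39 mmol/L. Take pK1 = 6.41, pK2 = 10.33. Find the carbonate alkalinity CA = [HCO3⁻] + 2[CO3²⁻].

CA = [HCO3⁻] + 2[CO3²⁻] = (α₁ + 2α₂)·DIC
At pH 7.15: [H⁺]/K1 = 10^-0.74 = 0.18197, K2/[H⁺] = 10^-3.18 = 0.00066069
α₁ = 1/(1 + 0.18197 + 0.00066069) = 1/1.1826 = 0.8456; α₂ = α₁·K2/[H⁺] = 0.0005587
α₁ + 2α₂ = 0.8467
CA = 0.8467 × 3.39 = 2.87 mmol/L

CA = 2.87 mmol/L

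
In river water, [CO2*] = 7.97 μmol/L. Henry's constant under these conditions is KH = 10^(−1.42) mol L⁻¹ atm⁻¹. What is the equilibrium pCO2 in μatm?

KH = 10^(−1.42) = 3.802×10^-2 mol L⁻¹ atm⁻¹
pCO2 = [CO2*]/KH = 7.97×10^-6 / 3.802×10^-2 = 2.10×10^-4 atm = 210 μatm

pCO2 = 210 μatm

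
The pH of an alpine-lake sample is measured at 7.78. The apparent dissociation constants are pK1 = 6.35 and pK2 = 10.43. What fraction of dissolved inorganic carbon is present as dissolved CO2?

α₀ = 0.0357

α₀ = 1 / (1 + K1/[H⁺] + K1K2/[H⁺]²) = 1 / (1 + 10^+1.43 + 10^-1.22)
   = 1 / (1 + 26.915 + 0.060256) = 1/27.976 = 0.03575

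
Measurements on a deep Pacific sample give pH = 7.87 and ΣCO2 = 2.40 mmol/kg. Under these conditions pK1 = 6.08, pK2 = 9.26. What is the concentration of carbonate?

[CO3²⁻] = 0.0925 mmol/kg

α₂ = 1 / (1 + [H⁺]/K2 + [H⁺]²/(K1K2)) = 1 / (1 + 10^+1.39 + 10^-0.40)
   = 1 / (1 + 24.547 + 0.39811) = 1/25.945 = 0.03854
[CO3²⁻] = α₂ × DIC = 0.03854 × 2.40 = 0.0925 mmol/kg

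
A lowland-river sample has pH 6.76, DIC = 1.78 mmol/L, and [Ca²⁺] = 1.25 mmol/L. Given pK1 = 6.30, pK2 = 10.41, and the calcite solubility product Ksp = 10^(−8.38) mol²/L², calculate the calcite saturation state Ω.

α₂ = 1 / (1 + [H⁺]/K2 + [H⁺]²/(K1K2)) = 1 / (1 + 10^+3.65 + 10^+3.19)
   = 1 / (1 + 4466.8 + 1548.8) = 1/6016.7 = 0.0001662
[CO3²⁻] = α₂ × DIC = 0.0001662 × 1.78 = 0.0002958 mmol/L = 0.2958 μmol/L
Ksp = 10^(−8.38) = 4.169×10^-9
Ω = [Ca²⁺][CO3²⁻]/Ksp = (1.25×10^-3)(2.958×10^-7) / 4.169×10^-9 = 0.0887

Ω = 0.0887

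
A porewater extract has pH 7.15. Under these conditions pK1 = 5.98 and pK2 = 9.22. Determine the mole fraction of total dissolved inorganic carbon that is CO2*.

α₀ = 0.0628

α₀ = 1 / (1 + K1/[H⁺] + K1K2/[H⁺]²) = 1 / (1 + 10^+1.17 + 10^-0.90)
   = 1 / (1 + 14.791 + 0.12589) = 1/15.917 = 0.06283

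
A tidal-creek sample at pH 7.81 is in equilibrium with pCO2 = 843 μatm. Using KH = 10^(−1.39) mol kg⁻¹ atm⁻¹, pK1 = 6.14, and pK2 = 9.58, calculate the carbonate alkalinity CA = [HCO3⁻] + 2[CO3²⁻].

[CO2*] = KH · pCO2 = 10^(−1.39) × 843×10^-6 = 3.434×10^-5 mol/kg
α₀ = 1/(1 + K1/[H⁺] + K1K2/[H⁺]²) = 1/(1 + 10^+1.67 + 10^-0.10) = 0.02059
DIC = [CO2*]/α₀ = 3.434×10^-5 / 0.02059 = 1.668 mmol/kg
CA = (α₁ + 2α₂)·DIC = (0.9631 + 2×0.01636) × 1.668 = 1.66 mmol/kg

CA = 1.66 mmol/kg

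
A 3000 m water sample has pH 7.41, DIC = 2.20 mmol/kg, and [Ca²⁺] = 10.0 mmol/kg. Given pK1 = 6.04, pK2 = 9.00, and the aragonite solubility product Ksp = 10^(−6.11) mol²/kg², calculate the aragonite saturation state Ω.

Ω = 0.682

α₂ = 1 / (1 + [H⁺]/K2 + [H⁺]²/(K1K2)) = 1 / (1 + 10^+1.59 + 10^+0.22)
   = 1 / (1 + 38.905 + 1.6596) = 1/41.564 = 0.02406
[CO3²⁻] = α₂ × DIC = 0.02406 × 2.20 = 0.05293 mmol/kg
Ksp = 10^(−6.11) = 7.762×10^-7
Ω = [Ca²⁺][CO3²⁻]/Ksp = (10.0×10^-3)(5.293×10^-5) / 7.762×10^-7 = 0.682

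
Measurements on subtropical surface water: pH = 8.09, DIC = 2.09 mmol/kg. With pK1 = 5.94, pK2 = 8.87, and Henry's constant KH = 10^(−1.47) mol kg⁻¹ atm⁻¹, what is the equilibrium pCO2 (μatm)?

α₀ = 1 / (1 + K1/[H⁺] + K1K2/[H⁺]²) = 1 / (1 + 10^+2.15 + 10^+1.37)
   = 1 / (1 + 141.25 + 23.442) = 1/165.70 = 0.006035
[CO2*] = α₀ × DIC = 0.006035 × 2.09 = 0.01261 mmol/kg = 12.61 μmol/kg
pCO2 = [CO2*]/KH = 1.261×10^-5 / 3.388×10^-2 = 372 μatm

pCO2 = 372 μatm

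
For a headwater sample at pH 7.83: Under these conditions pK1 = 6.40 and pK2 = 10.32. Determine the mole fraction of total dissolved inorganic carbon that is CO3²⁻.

α₂ = 1 / (1 + [H⁺]/K2 + [H⁺]²/(K1K2)) = 1 / (1 + 10^+2.49 + 10^+1.06)
   = 1 / (1 + 309.03 + 11.482) = 1/321.51 = 0.003110

α₂ = 0.00311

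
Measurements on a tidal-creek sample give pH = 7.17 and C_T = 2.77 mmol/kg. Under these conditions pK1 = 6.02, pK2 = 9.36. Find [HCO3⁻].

[HCO3⁻] = 2.57 mmol/kg

α₁ = 1 / (1 + [H⁺]/K1 + K2/[H⁺]) = 1 / (1 + 10^-1.15 + 10^-2.19)
   = 1 / (1 + 0.070795 + 0.0064565) = 1/1.0773 = 0.9283
[HCO3⁻] = α₁ × DIC = 0.9283 × 2.77 = 2.57 mmol/kg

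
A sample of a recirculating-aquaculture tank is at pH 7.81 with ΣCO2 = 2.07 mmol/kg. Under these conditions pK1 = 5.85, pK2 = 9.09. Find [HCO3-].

α₁ = 1 / (1 + [H⁺]/K1 + K2/[H⁺]) = 1 / (1 + 10^-1.96 + 10^-1.28)
   = 1 / (1 + 0.010965 + 0.052481) = 1/1.0634 = 0.9403
[HCO3⁻] = α₁ × DIC = 0.9403 × 2.07 = 1.95 mmol/kg

[HCO3⁻] = 1.95 mmol/kg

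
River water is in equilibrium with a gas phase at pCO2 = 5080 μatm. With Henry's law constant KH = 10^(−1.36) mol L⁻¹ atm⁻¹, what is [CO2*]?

[CO2*] = 222 μmol/L

KH = 10^(−1.36) = 4.365×10^-2 mol L⁻¹ atm⁻¹
[CO2*] = KH · pCO2 = 4.365×10^-2 × 5080×10^-6 atm = 2.22×10^-4 mol/L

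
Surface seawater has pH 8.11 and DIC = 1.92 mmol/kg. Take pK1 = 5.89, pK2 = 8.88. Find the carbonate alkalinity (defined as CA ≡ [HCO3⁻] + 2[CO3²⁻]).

CA = [HCO3⁻] + 2[CO3²⁻] = (α₁ + 2α₂)·DIC
At pH 8.11: [H⁺]/K1 = 10^-2.22 = 0.0060256, K2/[H⁺] = 10^-0.77 = 0.16982
α₁ = 1/(1 + 0.0060256 + 0.16982) = 1/1.1758 = 0.8504; α₂ = α₁·K2/[H⁺] = 0.1444
α₁ + 2α₂ = 1.1393
CA = 1.1393 × 1.92 = 2.19 mmol/kg

CA = 2.19 mmol/kg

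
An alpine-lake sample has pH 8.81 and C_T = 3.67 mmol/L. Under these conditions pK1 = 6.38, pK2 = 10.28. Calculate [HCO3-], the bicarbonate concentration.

α₁ = 1 / (1 + [H⁺]/K1 + K2/[H⁺]) = 1 / (1 + 10^-2.43 + 10^-1.47)
   = 1 / (1 + 0.0037154 + 0.033884) = 1/1.0376 = 0.9638
[HCO3⁻] = α₁ × DIC = 0.9638 × 3.67 = 3.54 mmol/L

[HCO3⁻] = 3.54 mmol/L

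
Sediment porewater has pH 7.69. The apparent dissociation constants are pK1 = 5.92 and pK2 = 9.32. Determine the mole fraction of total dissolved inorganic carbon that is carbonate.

α₂ = 1 / (1 + [H⁺]/K2 + [H⁺]²/(K1K2)) = 1 / (1 + 10^+1.63 + 10^-0.14)
   = 1 / (1 + 42.658 + 0.72444) = 1/44.382 = 0.02253

α₂ = 0.0225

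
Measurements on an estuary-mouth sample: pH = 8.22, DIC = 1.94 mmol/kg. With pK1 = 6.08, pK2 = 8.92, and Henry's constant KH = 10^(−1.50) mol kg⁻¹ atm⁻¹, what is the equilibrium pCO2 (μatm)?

α₀ = 1 / (1 + K1/[H⁺] + K1K2/[H⁺]²) = 1 / (1 + 10^+2.14 + 10^+1.44)
   = 1 / (1 + 138.04 + 27.542) = 1/166.58 = 0.006003
[CO2*] = α₀ × DIC = 0.006003 × 1.94 = 0.01165 mmol/kg = 11.65 μmol/kg
pCO2 = [CO2*]/KH = 1.165×10^-5 / 3.162×10^-2 = 368 μatm

pCO2 = 368 μatm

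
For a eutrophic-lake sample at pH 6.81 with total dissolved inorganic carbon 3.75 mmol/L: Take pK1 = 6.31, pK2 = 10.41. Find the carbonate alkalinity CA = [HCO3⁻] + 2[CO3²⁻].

CA = 2.85 mmol/L

CA = [HCO3⁻] + 2[CO3²⁻] = (α₁ + 2α₂)·DIC
At pH 6.81: [H⁺]/K1 = 10^-0.50 = 0.31623, K2/[H⁺] = 10^-3.60 = 0.00025119
α₁ = 1/(1 + 0.31623 + 0.00025119) = 1/1.3165 = 0.7596; α₂ = α₁·K2/[H⁺] = 0.0001908
α₁ + 2α₂ = 0.7600
CA = 0.7600 × 3.75 = 2.85 mmol/L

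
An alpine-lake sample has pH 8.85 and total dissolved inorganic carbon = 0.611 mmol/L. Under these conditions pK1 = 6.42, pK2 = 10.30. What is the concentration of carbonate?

α₂ = 1 / (1 + [H⁺]/K2 + [H⁺]²/(K1K2)) = 1 / (1 + 10^+1.45 + 10^-0.98)
   = 1 / (1 + 28.184 + 0.10471) = 1/29.289 = 0.03414
[CO3²⁻] = α₂ × DIC = 0.03414 × 0.611 = 0.0209 mmol/L

[CO3²⁻] = 0.0209 mmol/L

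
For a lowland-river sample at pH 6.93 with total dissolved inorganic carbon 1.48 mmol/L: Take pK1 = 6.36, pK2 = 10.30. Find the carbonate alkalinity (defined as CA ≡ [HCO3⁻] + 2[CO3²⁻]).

CA = 1.17 mmol/L

CA = [HCO3⁻] + 2[CO3²⁻] = (α₁ + 2α₂)·DIC
At pH 6.93: [H⁺]/K1 = 10^-0.57 = 0.26915, K2/[H⁺] = 10^-3.37 = 0.00042658
α₁ = 1/(1 + 0.26915 + 0.00042658) = 1/1.2696 = 0.7877; α₂ = α₁·K2/[H⁺] = 0.0003360
α₁ + 2α₂ = 0.7883
CA = 0.7883 × 1.48 = 1.17 mmol/L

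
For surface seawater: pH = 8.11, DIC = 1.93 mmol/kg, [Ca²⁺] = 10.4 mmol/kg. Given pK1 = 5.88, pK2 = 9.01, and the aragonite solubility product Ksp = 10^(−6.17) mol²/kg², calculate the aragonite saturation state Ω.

α₂ = 1 / (1 + [H⁺]/K2 + [H⁺]²/(K1K2)) = 1 / (1 + 10^+0.90 + 10^-1.33)
   = 1 / (1 + 7.9433 + 0.046774) = 1/8.9901 = 0.1112
[CO3²⁻] = α₂ × DIC = 0.1112 × 1.93 = 0.2147 mmol/kg
Ksp = 10^(−6.17) = 6.761×10^-7
Ω = [Ca²⁺][CO3²⁻]/Ksp = (10.4×10^-3)(2.147×10^-4) / 6.761×10^-7 = 3.30

Ω = 3.30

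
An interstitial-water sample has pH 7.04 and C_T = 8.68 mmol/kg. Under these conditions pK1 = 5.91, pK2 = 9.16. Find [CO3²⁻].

α₂ = 1 / (1 + [H⁺]/K2 + [H⁺]²/(K1K2)) = 1 / (1 + 10^+2.12 + 10^+0.99)
   = 1 / (1 + 131.83 + 9.7724) = 1/142.60 = 0.007013
[CO3²⁻] = α₂ × DIC = 0.007013 × 8.68 = 0.0609 mmol/kg

[CO3²⁻] = 0.0609 mmol/kg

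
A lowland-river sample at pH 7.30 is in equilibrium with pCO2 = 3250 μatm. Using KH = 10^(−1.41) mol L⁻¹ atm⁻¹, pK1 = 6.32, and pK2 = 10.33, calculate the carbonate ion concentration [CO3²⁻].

[CO3²⁻] = 1.13 μmol/L

[CO2*] = KH · pCO2 = 10^(−1.41) × 3250×10^-6 = 1.264×10^-4 mol/L
α₀ = 1/(1 + K1/[H⁺] + K1K2/[H⁺]²) = 1/(1 + 10^+0.98 + 10^-2.05) = 0.09471
DIC = [CO2*]/α₀ = 1.264×10^-4 / 0.09471 = 1.335 mmol/L
[CO3²⁻] = α₂·DIC; α₂ = 0.0008441, so [CO3²⁻] = 0.0008441 × 1.335 = 0.00113 mmol/L = 1.13 μmol/L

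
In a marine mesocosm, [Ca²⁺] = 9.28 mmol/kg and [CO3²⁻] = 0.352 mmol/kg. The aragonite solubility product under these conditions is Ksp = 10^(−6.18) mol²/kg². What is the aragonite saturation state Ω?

Ksp = 10^(−6.18) = 6.607×10^-7
Ω = [Ca²⁺][CO3²⁻]/Ksp = (9.28×10^-3)(0.352×10^-3) / 6.607×10^-7 = 4.94

Ω = 4.94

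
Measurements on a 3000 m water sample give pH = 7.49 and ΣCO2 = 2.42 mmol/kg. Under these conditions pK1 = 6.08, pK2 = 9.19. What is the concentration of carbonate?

[CO3²⁻] = 0.0456 mmol/kg

α₂ = 1 / (1 + [H⁺]/K2 + [H⁺]²/(K1K2)) = 1 / (1 + 10^+1.70 + 10^+0.29)
   = 1 / (1 + 50.119 + 1.9498) = 1/53.069 = 0.01884
[CO3²⁻] = α₂ × DIC = 0.01884 × 2.42 = 0.0456 mmol/kg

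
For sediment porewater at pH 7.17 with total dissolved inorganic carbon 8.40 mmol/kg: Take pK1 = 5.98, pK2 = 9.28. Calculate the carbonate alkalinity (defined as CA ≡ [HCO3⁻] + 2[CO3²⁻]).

CA = 7.96 mmol/kg

CA = [HCO3⁻] + 2[CO3²⁻] = (α₁ + 2α₂)·DIC
At pH 7.17: [H⁺]/K1 = 10^-1.19 = 0.064565, K2/[H⁺] = 10^-2.11 = 0.0077625
α₁ = 1/(1 + 0.064565 + 0.0077625) = 1/1.0723 = 0.9326; α₂ = α₁·K2/[H⁺] = 0.007239
α₁ + 2α₂ = 0.9470
CA = 0.9470 × 8.40 = 7.96 mmol/kg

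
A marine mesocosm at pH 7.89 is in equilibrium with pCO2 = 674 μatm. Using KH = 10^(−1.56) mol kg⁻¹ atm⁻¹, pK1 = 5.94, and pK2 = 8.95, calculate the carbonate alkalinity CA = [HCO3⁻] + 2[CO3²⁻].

CA = 1.94 mmol/kg

[CO2*] = KH · pCO2 = 10^(−1.56) × 674×10^-6 = 1.856×10^-5 mol/kg
α₀ = 1/(1 + K1/[H⁺] + K1K2/[H⁺]²) = 1/(1 + 10^+1.95 + 10^+0.89) = 0.01022
DIC = [CO2*]/α₀ = 1.856×10^-5 / 0.01022 = 1.817 mmol/kg
CA = (α₁ + 2α₂)·DIC = (0.9105 + 2×0.07930) × 1.817 = 1.94 mmol/kg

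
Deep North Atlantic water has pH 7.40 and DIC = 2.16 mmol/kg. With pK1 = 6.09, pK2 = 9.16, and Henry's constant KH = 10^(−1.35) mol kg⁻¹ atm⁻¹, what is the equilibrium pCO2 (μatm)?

pCO2 = 2220 μatm

α₀ = 1 / (1 + K1/[H⁺] + K1K2/[H⁺]²) = 1 / (1 + 10^+1.31 + 10^-0.45)
   = 1 / (1 + 20.417 + 0.35481) = 1/21.772 = 0.04593
[CO2*] = α₀ × DIC = 0.04593 × 2.16 = 0.09921 mmol/kg
pCO2 = [CO2*]/KH = 9.921×10^-5 / 4.467×10^-2 = 2220 μatm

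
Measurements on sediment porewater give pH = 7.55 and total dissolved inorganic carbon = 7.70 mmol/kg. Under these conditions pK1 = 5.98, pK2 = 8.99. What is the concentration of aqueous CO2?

α₀ = 1 / (1 + K1/[H⁺] + K1K2/[H⁺]²) = 1 / (1 + 10^+1.57 + 10^+0.13)
   = 1 / (1 + 37.154 + 1.3490) = 1/39.502 = 0.02531
[CO2*] = α₀ × DIC = 0.02531 × 7.70 = 0.195 mmol/kg

[CO2*] = 0.195 mmol/kg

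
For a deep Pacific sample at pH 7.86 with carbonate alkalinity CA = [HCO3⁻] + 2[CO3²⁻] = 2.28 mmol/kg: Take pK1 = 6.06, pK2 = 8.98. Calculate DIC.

DIC = 2.16 mmol/kg

CA = [HCO3⁻] + 2[CO3²⁻] = (α₁ + 2α₂)·DIC
At pH 7.86: [H⁺]/K1 = 10^-1.80 = 0.015849, K2/[H⁺] = 10^-1.12 = 0.075858
α₁ = 1/(1 + 0.015849 + 0.075858) = 1/1.0917 = 0.9160; α₂ = α₁·K2/[H⁺] = 0.06949
α₁ + 2α₂ = 1.0550
DIC = CA / (α₁ + 2α₂) = 2.28 / 1.0550 = 2.16 mmol/kg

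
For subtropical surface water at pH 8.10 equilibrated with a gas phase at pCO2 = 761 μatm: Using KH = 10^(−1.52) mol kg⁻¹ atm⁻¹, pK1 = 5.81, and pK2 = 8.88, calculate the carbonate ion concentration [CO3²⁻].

[CO2*] = KH · pCO2 = 10^(−1.52) × 761×10^-6 = 2.298×10^-5 mol/kg
α₀ = 1/(1 + K1/[H⁺] + K1K2/[H⁺]²) = 1/(1 + 10^+2.29 + 10^+1.51) = 0.004379
DIC = [CO2*]/α₀ = 2.298×10^-5 / 0.004379 = 5.248 mmol/kg
[CO3²⁻] = α₂·DIC; α₂ = 0.1417, so [CO3²⁻] = 0.1417 × 5.248 = 0.744 mmol/kg

[CO3²⁻] = 0.744 mmol/kg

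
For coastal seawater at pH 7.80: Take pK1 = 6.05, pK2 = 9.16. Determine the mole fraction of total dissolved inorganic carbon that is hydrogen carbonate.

α₁ = 1 / (1 + [H⁺]/K1 + K2/[H⁺]) = 1 / (1 + 10^-1.75 + 10^-1.36)
   = 1 / (1 + 0.017783 + 0.043652) = 1/1.0614 = 0.9421

α₁ = 0.942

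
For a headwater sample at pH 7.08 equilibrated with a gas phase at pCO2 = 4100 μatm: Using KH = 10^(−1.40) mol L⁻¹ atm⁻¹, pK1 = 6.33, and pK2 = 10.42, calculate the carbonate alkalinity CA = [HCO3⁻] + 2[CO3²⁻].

[CO2*] = KH · pCO2 = 10^(−1.40) × 4100×10^-6 = 1.632×10^-4 mol/L
α₀ = 1/(1 + K1/[H⁺] + K1K2/[H⁺]²) = 1/(1 + 10^+0.75 + 10^-2.59) = 0.1509
DIC = [CO2*]/α₀ = 1.632×10^-4 / 0.1509 = 1.082 mmol/L
CA = (α₁ + 2α₂)·DIC = (0.8487 + 2×0.0003879) × 1.082 = 0.919 mmol/L

CA = 0.919 mmol/L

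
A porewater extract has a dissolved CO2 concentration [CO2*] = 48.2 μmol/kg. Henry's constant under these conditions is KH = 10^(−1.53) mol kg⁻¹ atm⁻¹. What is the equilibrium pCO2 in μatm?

KH = 10^(−1.53) = 2.951×10^-2 mol kg⁻¹ atm⁻¹
pCO2 = [CO2*]/KH = 48.2×10^-6 / 2.951×10^-2 = 1.63×10^-3 atm = 1630 μatm

pCO2 = 1630 μatm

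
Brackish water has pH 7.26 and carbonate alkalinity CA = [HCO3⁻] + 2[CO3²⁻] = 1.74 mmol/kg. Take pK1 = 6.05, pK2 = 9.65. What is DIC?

CA = [HCO3⁻] + 2[CO3²⁻] = (α₁ + 2α₂)·DIC
At pH 7.26: [H⁺]/K1 = 10^-1.21 = 0.061660, K2/[H⁺] = 10^-2.39 = 0.0040738
α₁ = 1/(1 + 0.061660 + 0.0040738) = 1/1.0657 = 0.9383; α₂ = α₁·K2/[H⁺] = 0.003823
α₁ + 2α₂ = 0.9460
DIC = CA / (α₁ + 2α₂) = 1.74 / 0.9460 = 1.84 mmol/kg

DIC = 1.84 mmol/kg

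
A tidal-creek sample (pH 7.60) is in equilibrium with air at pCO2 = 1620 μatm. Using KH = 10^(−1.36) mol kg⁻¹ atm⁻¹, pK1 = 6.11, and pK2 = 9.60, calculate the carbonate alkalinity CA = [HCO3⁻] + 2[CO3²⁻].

CA = 2.23 mmol/kg

[CO2*] = KH · pCO2 = 10^(−1.36) × 1620×10^-6 = 7.072×10^-5 mol/kg
α₀ = 1/(1 + K1/[H⁺] + K1K2/[H⁺]²) = 1/(1 + 10^+1.49 + 10^-0.51) = 0.03104
DIC = [CO2*]/α₀ = 7.072×10^-5 / 0.03104 = 2.278 mmol/kg
CA = (α₁ + 2α₂)·DIC = (0.9594 + 2×0.009594) × 2.278 = 2.23 mmol/kg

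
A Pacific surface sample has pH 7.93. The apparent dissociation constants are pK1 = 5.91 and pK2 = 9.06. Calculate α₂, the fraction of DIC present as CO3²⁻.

α₂ = 1 / (1 + [H⁺]/K2 + [H⁺]²/(K1K2)) = 1 / (1 + 10^+1.13 + 10^-0.89)
   = 1 / (1 + 13.490 + 0.12882) = 1/14.618 = 0.06841

α₂ = 0.0684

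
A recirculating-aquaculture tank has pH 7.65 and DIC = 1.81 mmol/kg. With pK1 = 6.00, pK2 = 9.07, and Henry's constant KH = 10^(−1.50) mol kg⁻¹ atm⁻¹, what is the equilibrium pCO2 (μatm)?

α₀ = 1 / (1 + K1/[H⁺] + K1K2/[H⁺]²) = 1 / (1 + 10^+1.65 + 10^+0.23)
   = 1 / (1 + 44.668 + 1.6982) = 1/47.367 = 0.02111
[CO2*] = α₀ × DIC = 0.02111 × 1.81 = 0.03821 mmol/kg
pCO2 = [CO2*]/KH = 3.821×10^-5 / 3.162×10^-2 = 1210 μatm

pCO2 = 1210 μatm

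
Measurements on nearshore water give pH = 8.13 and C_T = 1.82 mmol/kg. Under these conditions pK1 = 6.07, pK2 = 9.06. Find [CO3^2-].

α₂ = 1 / (1 + [H⁺]/K2 + [H⁺]²/(K1K2)) = 1 / (1 + 10^+0.93 + 10^-1.13)
   = 1 / (1 + 8.5114 + 0.074131) = 1/9.5855 = 0.1043
[CO3²⁻] = α₂ × DIC = 0.1043 × 1.82 = 0.190 mmol/kg

[CO3²⁻] = 0.190 mmol/kg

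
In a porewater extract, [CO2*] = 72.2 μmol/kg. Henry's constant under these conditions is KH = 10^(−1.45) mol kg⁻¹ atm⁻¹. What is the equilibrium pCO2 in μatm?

KH = 10^(−1.45) = 3.548×10^-2 mol kg⁻¹ atm⁻¹
pCO2 = [CO2*]/KH = 72.2×10^-6 / 3.548×10^-2 = 2.03×10^-3 atm = 2030 μatm

pCO2 = 2030 μatm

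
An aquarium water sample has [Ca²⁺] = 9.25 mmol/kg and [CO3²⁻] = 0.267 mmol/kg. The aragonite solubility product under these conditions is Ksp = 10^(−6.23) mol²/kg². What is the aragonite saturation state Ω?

Ksp = 10^(−6.23) = 5.888×10^-7
Ω = [Ca²⁺][CO3²⁻]/Ksp = (9.25×10^-3)(0.267×10^-3) / 5.888×10^-7 = 4.19

Ω = 4.19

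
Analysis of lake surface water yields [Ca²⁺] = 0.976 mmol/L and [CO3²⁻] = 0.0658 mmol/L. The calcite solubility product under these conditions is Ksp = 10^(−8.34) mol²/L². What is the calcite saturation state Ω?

Ω = 14.0

Ksp = 10^(−8.34) = 4.571×10^-9
Ω = [Ca²⁺][CO3²⁻]/Ksp = (0.976×10^-3)(0.0658×10^-3) / 4.571×10^-9 = 14.0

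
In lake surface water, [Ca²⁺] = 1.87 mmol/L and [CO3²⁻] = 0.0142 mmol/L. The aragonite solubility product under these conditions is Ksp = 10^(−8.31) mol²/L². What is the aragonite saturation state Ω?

Ω = 5.42

Ksp = 10^(−8.31) = 4.898×10^-9
Ω = [Ca²⁺][CO3²⁻]/Ksp = (1.87×10^-3)(0.0142×10^-3) / 4.898×10^-9 = 5.42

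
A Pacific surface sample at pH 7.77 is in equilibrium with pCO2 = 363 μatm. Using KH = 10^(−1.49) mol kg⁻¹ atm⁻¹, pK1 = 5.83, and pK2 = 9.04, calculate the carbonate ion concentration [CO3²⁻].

[CO2*] = KH · pCO2 = 10^(−1.49) × 363×10^-6 = 1.175×10^-5 mol/kg
α₀ = 1/(1 + K1/[H⁺] + K1K2/[H⁺]²) = 1/(1 + 10^+1.94 + 10^+0.67) = 0.01078
DIC = [CO2*]/α₀ = 1.175×10^-5 / 0.01078 = 1.090 mmol/kg
[CO3²⁻] = α₂·DIC; α₂ = 0.05042, so [CO3²⁻] = 0.05042 × 1.090 = 0.0549 mmol/kg

[CO3²⁻] = 0.0549 mmol/kg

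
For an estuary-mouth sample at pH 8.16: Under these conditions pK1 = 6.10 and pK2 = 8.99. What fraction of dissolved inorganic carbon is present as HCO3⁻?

α₁ = 1 / (1 + [H⁺]/K1 + K2/[H⁺]) = 1 / (1 + 10^-2.06 + 10^-0.83)
   = 1 / (1 + 0.0087096 + 0.14791) = 1/1.1566 = 0.8646

α₁ = 0.865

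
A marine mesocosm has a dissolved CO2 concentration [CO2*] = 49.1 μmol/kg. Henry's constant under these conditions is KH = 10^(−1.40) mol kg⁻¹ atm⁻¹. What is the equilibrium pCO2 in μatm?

pCO2 = 1230 μatm

KH = 10^(−1.40) = 3.981×10^-2 mol kg⁻¹ atm⁻¹
pCO2 = [CO2*]/KH = 49.1×10^-6 / 3.981×10^-2 = 1.23×10^-3 atm = 1230 μatm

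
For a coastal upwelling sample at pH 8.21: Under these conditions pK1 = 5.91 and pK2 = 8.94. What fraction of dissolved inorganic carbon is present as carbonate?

α₂ = 1 / (1 + [H⁺]/K2 + [H⁺]²/(K1K2)) = 1 / (1 + 10^+0.73 + 10^-1.57)
   = 1 / (1 + 5.3703 + 0.026915) = 1/6.3972 = 0.1563

α₂ = 0.156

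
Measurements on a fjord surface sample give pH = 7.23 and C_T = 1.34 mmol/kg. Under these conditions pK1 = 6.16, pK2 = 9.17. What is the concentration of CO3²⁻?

α₂ = 1 / (1 + [H⁺]/K2 + [H⁺]²/(K1K2)) = 1 / (1 + 10^+1.94 + 10^+0.87)
   = 1 / (1 + 87.096 + 7.4131) = 1/95.509 = 0.01047
[CO3²⁻] = α₂ × DIC = 0.01047 × 1.34 = 0.0140 mmol/kg = 14.0 μmol/kg

[CO3²⁻] = 14.0 μmol/kg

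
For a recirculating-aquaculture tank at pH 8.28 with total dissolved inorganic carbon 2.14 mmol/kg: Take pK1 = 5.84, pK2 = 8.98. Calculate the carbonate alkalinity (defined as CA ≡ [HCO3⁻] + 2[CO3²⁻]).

CA = 2.49 mmol/kg

CA = [HCO3⁻] + 2[CO3²⁻] = (α₁ + 2α₂)·DIC
At pH 8.28: [H⁺]/K1 = 10^-2.44 = 0.0036308, K2/[H⁺] = 10^-0.70 = 0.19953
α₁ = 1/(1 + 0.0036308 + 0.19953) = 1/1.2032 = 0.8311; α₂ = α₁·K2/[H⁺] = 0.1658
α₁ + 2α₂ = 1.1628
CA = 1.1628 × 2.14 = 2.49 mmol/kg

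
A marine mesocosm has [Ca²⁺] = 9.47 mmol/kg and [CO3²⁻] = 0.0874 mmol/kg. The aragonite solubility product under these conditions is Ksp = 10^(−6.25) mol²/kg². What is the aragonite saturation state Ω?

Ksp = 10^(−6.25) = 5.623×10^-7
Ω = [Ca²⁺][CO3²⁻]/Ksp = (9.47×10^-3)(0.0874×10^-3) / 5.623×10^-7 = 1.47

Ω = 1.47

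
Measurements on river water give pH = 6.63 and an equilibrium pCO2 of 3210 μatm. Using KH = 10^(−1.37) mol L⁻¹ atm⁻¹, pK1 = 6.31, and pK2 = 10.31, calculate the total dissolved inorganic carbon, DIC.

[CO2*] = KH · pCO2 = 10^(−1.37) × 3210×10^-6 = 1.369×10^-4 mol/L
α₀ = 1/(1 + K1/[H⁺] + K1K2/[H⁺]²) = 1/(1 + 10^+0.32 + 10^-3.36) = 0.3237
DIC = [CO2*]/α₀ = 1.369×10^-4 / 0.3237 = 0.423 mmol/L

DIC = 0.423 mmol/L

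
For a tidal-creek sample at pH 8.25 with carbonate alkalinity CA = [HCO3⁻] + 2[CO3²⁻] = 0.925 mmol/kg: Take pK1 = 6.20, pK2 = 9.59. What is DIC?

DIC = 0.894 mmol/kg

CA = [HCO3⁻] + 2[CO3²⁻] = (α₁ + 2α₂)·DIC
At pH 8.25: [H⁺]/K1 = 10^-2.05 = 0.0089125, K2/[H⁺] = 10^-1.34 = 0.045709
α₁ = 1/(1 + 0.0089125 + 0.045709) = 1/1.0546 = 0.9482; α₂ = α₁·K2/[H⁺] = 0.04334
α₁ + 2α₂ = 1.0349
DIC = CA / (α₁ + 2α₂) = 0.925 / 1.0349 = 0.894 mmol/kg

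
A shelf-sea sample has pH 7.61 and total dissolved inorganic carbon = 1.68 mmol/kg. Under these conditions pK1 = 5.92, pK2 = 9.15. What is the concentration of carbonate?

[CO3²⁻] = 0.0462 mmol/kg

α₂ = 1 / (1 + [H⁺]/K2 + [H⁺]²/(K1K2)) = 1 / (1 + 10^+1.54 + 10^-0.15)
   = 1 / (1 + 34.674 + 0.70795) = 1/36.382 = 0.02749
[CO3²⁻] = α₂ × DIC = 0.02749 × 1.68 = 0.0462 mmol/kg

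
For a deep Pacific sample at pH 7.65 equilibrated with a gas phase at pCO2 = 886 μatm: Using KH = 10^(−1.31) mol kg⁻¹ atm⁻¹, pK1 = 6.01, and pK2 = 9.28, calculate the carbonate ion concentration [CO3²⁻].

[CO2*] = KH · pCO2 = 10^(−1.31) × 886×10^-6 = 4.339×10^-5 mol/kg
α₀ = 1/(1 + K1/[H⁺] + K1K2/[H⁺]²) = 1/(1 + 10^+1.64 + 10^+0.01) = 0.02189
DIC = [CO2*]/α₀ = 4.339×10^-5 / 0.02189 = 1.982 mmol/kg
[CO3²⁻] = α₂·DIC; α₂ = 0.02240, so [CO3²⁻] = 0.02240 × 1.982 = 0.0444 mmol/kg

[CO3²⁻] = 0.0444 mmol/kg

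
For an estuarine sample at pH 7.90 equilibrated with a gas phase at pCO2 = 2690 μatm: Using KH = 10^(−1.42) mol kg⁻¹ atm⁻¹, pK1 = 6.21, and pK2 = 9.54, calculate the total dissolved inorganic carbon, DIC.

DIC = 5.23 mmol/kg

[CO2*] = KH · pCO2 = 10^(−1.42) × 2690×10^-6 = 1.023×10^-4 mol/kg
α₀ = 1/(1 + K1/[H⁺] + K1K2/[H⁺]²) = 1/(1 + 10^+1.69 + 10^+0.05) = 0.01957
DIC = [CO2*]/α₀ = 1.023×10^-4 / 0.01957 = 5.23 mmol/kg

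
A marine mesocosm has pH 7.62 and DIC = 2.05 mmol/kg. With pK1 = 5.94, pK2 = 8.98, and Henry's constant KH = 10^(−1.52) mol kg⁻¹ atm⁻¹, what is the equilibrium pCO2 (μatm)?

pCO2 = 1330 μatm

α₀ = 1 / (1 + K1/[H⁺] + K1K2/[H⁺]²) = 1 / (1 + 10^+1.68 + 10^+0.32)
   = 1 / (1 + 47.863 + 2.0893) = 1/50.952 = 0.01963
[CO2*] = α₀ × DIC = 0.01963 × 2.05 = 0.04023 mmol/kg
pCO2 = [CO2*]/KH = 4.023×10^-5 / 3.020×10^-2 = 1330 μatm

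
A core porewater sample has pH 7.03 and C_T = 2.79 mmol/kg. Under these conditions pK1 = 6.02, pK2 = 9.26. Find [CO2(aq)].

α₀ = 1 / (1 + K1/[H⁺] + K1K2/[H⁺]²) = 1 / (1 + 10^+1.01 + 10^-1.22)
   = 1 / (1 + 10.233 + 0.060256) = 1/11.293 = 0.08855
[CO2*] = α₀ × DIC = 0.08855 × 2.79 = 0.247 mmol/kg

[CO2*] = 0.247 mmol/kg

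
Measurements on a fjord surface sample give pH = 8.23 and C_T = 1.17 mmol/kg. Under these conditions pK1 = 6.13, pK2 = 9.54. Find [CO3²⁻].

[CO3²⁻] = 0.0542 mmol/kg

α₂ = 1 / (1 + [H⁺]/K2 + [H⁺]²/(K1K2)) = 1 / (1 + 10^+1.31 + 10^-0.79)
   = 1 / (1 + 20.417 + 0.16218) = 1/21.580 = 0.04634
[CO3²⁻] = α₂ × DIC = 0.04634 × 1.17 = 0.0542 mmol/kg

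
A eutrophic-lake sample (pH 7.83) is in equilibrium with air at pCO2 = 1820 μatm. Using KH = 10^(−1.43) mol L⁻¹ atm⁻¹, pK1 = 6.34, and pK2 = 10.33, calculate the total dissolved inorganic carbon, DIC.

[CO2*] = KH · pCO2 = 10^(−1.43) × 1820×10^-6 = 6.762×10^-5 mol/L
α₀ = 1/(1 + K1/[H⁺] + K1K2/[H⁺]²) = 1/(1 + 10^+1.49 + 10^-1.01) = 0.03125
DIC = [CO2*]/α₀ = 6.762×10^-5 / 0.03125 = 2.16 mmol/L

DIC = 2.16 mmol/L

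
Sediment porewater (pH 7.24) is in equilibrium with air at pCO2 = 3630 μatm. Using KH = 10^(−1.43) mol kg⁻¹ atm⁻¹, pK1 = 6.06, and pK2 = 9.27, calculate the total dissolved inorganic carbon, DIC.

[CO2*] = KH · pCO2 = 10^(−1.43) × 3630×10^-6 = 1.349×10^-4 mol/kg
α₀ = 1/(1 + K1/[H⁺] + K1K2/[H⁺]²) = 1/(1 + 10^+1.18 + 10^-0.85) = 0.06144
DIC = [CO2*]/α₀ = 1.349×10^-4 / 0.06144 = 2.20 mmol/kg

DIC = 2.20 mmol/kg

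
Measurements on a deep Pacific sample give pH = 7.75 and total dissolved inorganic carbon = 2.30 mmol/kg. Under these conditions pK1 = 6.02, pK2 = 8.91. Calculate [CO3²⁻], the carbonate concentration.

[CO3²⁻] = 0.146 mmol/kg

α₂ = 1 / (1 + [H⁺]/K2 + [H⁺]²/(K1K2)) = 1 / (1 + 10^+1.16 + 10^-0.57)
   = 1 / (1 + 14.454 + 0.26915) = 1/15.724 = 0.06360
[CO3²⁻] = α₂ × DIC = 0.06360 × 2.30 = 0.146 mmol/kg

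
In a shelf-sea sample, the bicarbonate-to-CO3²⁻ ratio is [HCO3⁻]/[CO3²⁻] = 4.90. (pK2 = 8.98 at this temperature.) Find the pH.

From K2 = [H⁺][CO3²⁻]/[HCO3⁻]:  pH = pK2 − log₁₀([HCO3⁻]/[CO3²⁻])
log₁₀(4.90) = +0.690
pH = 8.98 − (+0.690) = 8.29

pH = 8.29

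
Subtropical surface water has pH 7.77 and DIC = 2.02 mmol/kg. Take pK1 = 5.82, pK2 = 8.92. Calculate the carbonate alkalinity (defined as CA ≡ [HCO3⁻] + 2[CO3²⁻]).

CA = 2.13 mmol/kg

CA = [HCO3⁻] + 2[CO3²⁻] = (α₁ + 2α₂)·DIC
At pH 7.77: [H⁺]/K1 = 10^-1.95 = 0.011220, K2/[H⁺] = 10^-1.15 = 0.070795
α₁ = 1/(1 + 0.011220 + 0.070795) = 1/1.0820 = 0.9242; α₂ = α₁·K2/[H⁺] = 0.06543
α₁ + 2α₂ = 1.0551
CA = 1.0551 × 2.02 = 2.13 mmol/kg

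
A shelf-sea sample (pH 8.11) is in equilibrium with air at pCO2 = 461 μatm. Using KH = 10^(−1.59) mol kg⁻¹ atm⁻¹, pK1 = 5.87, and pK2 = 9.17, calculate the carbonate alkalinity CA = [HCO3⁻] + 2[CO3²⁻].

[CO2*] = KH · pCO2 = 10^(−1.59) × 461×10^-6 = 1.185×10^-5 mol/kg
α₀ = 1/(1 + K1/[H⁺] + K1K2/[H⁺]²) = 1/(1 + 10^+2.24 + 10^+1.18) = 0.005265
DIC = [CO2*]/α₀ = 1.185×10^-5 / 0.005265 = 2.250 mmol/kg
CA = (α₁ + 2α₂)·DIC = (0.9150 + 2×0.07970) × 2.250 = 2.42 mmol/kg

CA = 2.42 mmol/kg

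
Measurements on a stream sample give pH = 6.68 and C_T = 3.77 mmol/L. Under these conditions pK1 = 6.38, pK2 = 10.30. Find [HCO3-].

[HCO3⁻] = 2.51 mmol/L

α₁ = 1 / (1 + [H⁺]/K1 + K2/[H⁺]) = 1 / (1 + 10^-0.30 + 10^-3.62)
   = 1 / (1 + 0.50119 + 0.00023988) = 1/1.5014 = 0.6660
[HCO3⁻] = α₁ × DIC = 0.6660 × 3.77 = 2.51 mmol/L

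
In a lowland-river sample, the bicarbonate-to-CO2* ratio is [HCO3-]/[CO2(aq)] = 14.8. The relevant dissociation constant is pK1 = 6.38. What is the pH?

From K1 = [H⁺][HCO3-]/[CO2(aq)]:  pH = pK1 + log₁₀([HCO3-]/[CO2(aq)])
log₁₀(14.8) = +1.170
pH = 6.38 + (+1.170) = 7.55

pH = 7.55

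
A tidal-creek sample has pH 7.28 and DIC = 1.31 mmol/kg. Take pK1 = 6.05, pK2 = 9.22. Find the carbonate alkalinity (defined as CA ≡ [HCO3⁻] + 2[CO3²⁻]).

CA = 1.25 mmol/kg

CA = [HCO3⁻] + 2[CO3²⁻] = (α₁ + 2α₂)·DIC
At pH 7.28: [H⁺]/K1 = 10^-1.23 = 0.058884, K2/[H⁺] = 10^-1.94 = 0.011482
α₁ = 1/(1 + 0.058884 + 0.011482) = 1/1.0704 = 0.9343; α₂ = α₁·K2/[H⁺] = 0.01073
α₁ + 2α₂ = 0.9557
CA = 0.9557 × 1.31 = 1.25 mmol/kg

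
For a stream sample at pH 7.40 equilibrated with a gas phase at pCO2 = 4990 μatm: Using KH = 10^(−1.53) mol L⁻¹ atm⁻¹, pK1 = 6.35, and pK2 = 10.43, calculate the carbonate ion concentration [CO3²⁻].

[CO2*] = KH · pCO2 = 10^(−1.53) × 4990×10^-6 = 1.473×10^-4 mol/L
α₀ = 1/(1 + K1/[H⁺] + K1K2/[H⁺]²) = 1/(1 + 10^+1.05 + 10^-1.98) = 0.08176
DIC = [CO2*]/α₀ = 1.473×10^-4 / 0.08176 = 1.801 mmol/L
[CO3²⁻] = α₂·DIC; α₂ = 0.0008562, so [CO3²⁻] = 0.0008562 × 1.801 = 0.00154 mmol/L = 1.54 μmol/L

[CO3²⁻] = 1.54 μmol/L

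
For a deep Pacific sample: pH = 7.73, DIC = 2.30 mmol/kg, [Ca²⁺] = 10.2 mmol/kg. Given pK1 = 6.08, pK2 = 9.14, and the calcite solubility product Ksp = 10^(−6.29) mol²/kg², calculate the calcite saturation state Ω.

Ω = 1.68

α₂ = 1 / (1 + [H⁺]/K2 + [H⁺]²/(K1K2)) = 1 / (1 + 10^+1.41 + 10^-0.24)
   = 1 / (1 + 25.704 + 0.57544) = 1/27.279 = 0.03666
[CO3²⁻] = α₂ × DIC = 0.03666 × 2.30 = 0.08431 mmol/kg
Ksp = 10^(−6.29) = 5.129×10^-7
Ω = [Ca²⁺][CO3²⁻]/Ksp = (10.2×10^-3)(8.431×10^-5) / 5.129×10^-7 = 1.68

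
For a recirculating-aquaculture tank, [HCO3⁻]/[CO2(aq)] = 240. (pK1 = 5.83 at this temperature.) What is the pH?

pH = 8.21

From K1 = [H⁺][HCO3⁻]/[CO2(aq)]:  pH = pK1 + log₁₀([HCO3⁻]/[CO2(aq)])
log₁₀(240) = +2.380
pH = 5.83 + (+2.380) = 8.21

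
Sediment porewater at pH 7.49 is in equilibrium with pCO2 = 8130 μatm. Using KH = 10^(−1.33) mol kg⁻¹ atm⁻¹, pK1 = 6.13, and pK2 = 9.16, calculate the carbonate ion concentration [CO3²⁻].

[CO2*] = KH · pCO2 = 10^(−1.33) × 8130×10^-6 = 3.803×10^-4 mol/kg
α₀ = 1/(1 + K1/[H⁺] + K1K2/[H⁺]²) = 1/(1 + 10^+1.36 + 10^-0.31) = 0.04099
DIC = [CO2*]/α₀ = 3.803×10^-4 / 0.04099 = 9.278 mmol/kg
[CO3²⁻] = α₂·DIC; α₂ = 0.02007, so [CO3²⁻] = 0.02007 × 9.278 = 0.186 mmol/kg

[CO3²⁻] = 0.186 mmol/kg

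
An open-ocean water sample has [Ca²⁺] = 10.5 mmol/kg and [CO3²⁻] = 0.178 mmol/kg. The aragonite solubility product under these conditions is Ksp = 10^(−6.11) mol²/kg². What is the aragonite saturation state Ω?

Ksp = 10^(−6.11) = 7.762×10^-7
Ω = [Ca²⁺][CO3²⁻]/Ksp = (10.5×10^-3)(0.178×10^-3) / 7.762×10^-7 = 2.41

Ω = 2.41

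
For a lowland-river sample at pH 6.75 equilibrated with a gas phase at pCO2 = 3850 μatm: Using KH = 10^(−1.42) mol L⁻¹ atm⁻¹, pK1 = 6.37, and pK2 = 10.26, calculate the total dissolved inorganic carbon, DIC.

[CO2*] = KH · pCO2 = 10^(−1.42) × 3850×10^-6 = 1.464×10^-4 mol/L
α₀ = 1/(1 + K1/[H⁺] + K1K2/[H⁺]²) = 1/(1 + 10^+0.38 + 10^-3.13) = 0.2942
DIC = [CO2*]/α₀ = 1.464×10^-4 / 0.2942 = 0.498 mmol/L

DIC = 0.498 mmol/L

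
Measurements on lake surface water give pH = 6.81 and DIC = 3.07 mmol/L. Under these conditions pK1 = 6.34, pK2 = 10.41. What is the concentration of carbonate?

α₂ = 1 / (1 + [H⁺]/K2 + [H⁺]²/(K1K2)) = 1 / (1 + 10^+3.60 + 10^+3.13)
   = 1 / (1 + 3981.1 + 1349.0) = 1/5331.0 = 0.0001876
[CO3²⁻] = α₂ × DIC = 0.0001876 × 3.07 = 0.000576 mmol/L = 0.576 μmol/L

[CO3²⁻] = 0.576 μmol/L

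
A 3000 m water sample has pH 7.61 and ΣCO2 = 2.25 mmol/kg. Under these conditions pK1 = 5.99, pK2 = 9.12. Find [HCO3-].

[HCO3⁻] = 2.13 mmol/kg

α₁ = 1 / (1 + [H⁺]/K1 + K2/[H⁺]) = 1 / (1 + 10^-1.62 + 10^-1.51)
   = 1 / (1 + 0.023988 + 0.030903) = 1/1.0549 = 0.9480
[HCO3⁻] = α₁ × DIC = 0.9480 × 2.25 = 2.13 mmol/kg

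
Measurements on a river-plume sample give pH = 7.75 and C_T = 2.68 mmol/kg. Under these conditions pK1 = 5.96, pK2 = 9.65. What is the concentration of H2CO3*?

α₀ = 1 / (1 + K1/[H⁺] + K1K2/[H⁺]²) = 1 / (1 + 10^+1.79 + 10^-0.11)
   = 1 / (1 + 61.660 + 0.77625) = 1/63.436 = 0.01576
[CO2*] = α₀ × DIC = 0.01576 × 2.68 = 0.0422 mmol/kg

[CO2*] = 0.0422 mmol/kg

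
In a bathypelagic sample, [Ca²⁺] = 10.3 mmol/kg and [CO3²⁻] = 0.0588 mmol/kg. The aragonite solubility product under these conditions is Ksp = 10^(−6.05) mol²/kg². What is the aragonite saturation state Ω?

Ksp = 10^(−6.05) = 8.913×10^-7
Ω = [Ca²⁺][CO3²⁻]/Ksp = (10.3×10^-3)(0.0588×10^-3) / 8.913×10^-7 = 0.680

Ω = 0.680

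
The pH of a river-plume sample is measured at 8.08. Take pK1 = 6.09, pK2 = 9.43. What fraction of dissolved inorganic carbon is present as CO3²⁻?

α₂ = 1 / (1 + [H⁺]/K2 + [H⁺]²/(K1K2)) = 1 / (1 + 10^+1.35 + 10^-0.64)
   = 1 / (1 + 22.387 + 0.22909) = 1/23.616 = 0.04234

α₂ = 0.0423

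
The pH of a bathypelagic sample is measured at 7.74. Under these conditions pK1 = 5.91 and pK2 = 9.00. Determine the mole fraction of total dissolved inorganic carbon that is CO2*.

α₀ = 0.0138

α₀ = 1 / (1 + K1/[H⁺] + K1K2/[H⁺]²) = 1 / (1 + 10^+1.83 + 10^+0.57)
   = 1 / (1 + 67.608 + 3.7154) = 1/72.324 = 0.01383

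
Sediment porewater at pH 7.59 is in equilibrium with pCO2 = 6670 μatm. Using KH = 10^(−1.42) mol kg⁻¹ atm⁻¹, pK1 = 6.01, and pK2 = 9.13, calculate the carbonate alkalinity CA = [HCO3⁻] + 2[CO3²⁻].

CA = 10.2 mmol/kg

[CO2*] = KH · pCO2 = 10^(−1.42) × 6670×10^-6 = 2.536×10^-4 mol/kg
α₀ = 1/(1 + K1/[H⁺] + K1K2/[H⁺]²) = 1/(1 + 10^+1.58 + 10^+0.04) = 0.02493
DIC = [CO2*]/α₀ = 2.536×10^-4 / 0.02493 = 10.17 mmol/kg
CA = (α₁ + 2α₂)·DIC = (0.9477 + 2×0.02733) × 10.17 = 10.2 mmol/kg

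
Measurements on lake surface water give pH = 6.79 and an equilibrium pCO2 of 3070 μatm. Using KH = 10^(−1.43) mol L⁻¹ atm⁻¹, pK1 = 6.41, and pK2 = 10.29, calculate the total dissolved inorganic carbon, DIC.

DIC = 0.388 mmol/L

[CO2*] = KH · pCO2 = 10^(−1.43) × 3070×10^-6 = 1.141×10^-4 mol/L
α₀ = 1/(1 + K1/[H⁺] + K1K2/[H⁺]²) = 1/(1 + 10^+0.38 + 10^-3.12) = 0.2942
DIC = [CO2*]/α₀ = 1.141×10^-4 / 0.2942 = 0.388 mmol/L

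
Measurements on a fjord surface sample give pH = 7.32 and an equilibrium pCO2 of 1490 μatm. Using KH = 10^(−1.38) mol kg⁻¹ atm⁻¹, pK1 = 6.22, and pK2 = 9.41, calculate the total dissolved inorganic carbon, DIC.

[CO2*] = KH · pCO2 = 10^(−1.38) × 1490×10^-6 = 6.211×10^-5 mol/kg
α₀ = 1/(1 + K1/[H⁺] + K1K2/[H⁺]²) = 1/(1 + 10^+1.10 + 10^-0.99) = 0.07304
DIC = [CO2*]/α₀ = 6.211×10^-5 / 0.07304 = 0.850 mmol/kg

DIC = 0.850 mmol/kg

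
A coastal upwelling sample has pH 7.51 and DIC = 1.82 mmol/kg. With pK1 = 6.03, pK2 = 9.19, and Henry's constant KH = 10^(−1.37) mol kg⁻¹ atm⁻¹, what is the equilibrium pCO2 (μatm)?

pCO2 = 1340 μatm

α₀ = 1 / (1 + K1/[H⁺] + K1K2/[H⁺]²) = 1 / (1 + 10^+1.48 + 10^-0.20)
   = 1 / (1 + 30.200 + 0.63096) = 1/31.830 = 0.03142
[CO2*] = α₀ × DIC = 0.03142 × 1.82 = 0.05718 mmol/kg
pCO2 = [CO2*]/KH = 5.718×10^-5 / 4.266×10^-2 = 1340 μatm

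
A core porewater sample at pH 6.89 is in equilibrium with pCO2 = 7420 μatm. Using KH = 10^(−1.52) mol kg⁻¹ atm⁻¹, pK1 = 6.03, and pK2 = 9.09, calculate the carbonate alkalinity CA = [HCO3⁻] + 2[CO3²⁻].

CA = 1.64 mmol/kg

[CO2*] = KH · pCO2 = 10^(−1.52) × 7420×10^-6 = 2.241×10^-4 mol/kg
α₀ = 1/(1 + K1/[H⁺] + K1K2/[H⁺]²) = 1/(1 + 10^+0.86 + 10^-1.34) = 0.1206
DIC = [CO2*]/α₀ = 2.241×10^-4 / 0.1206 = 1.858 mmol/kg
CA = (α₁ + 2α₂)·DIC = (0.8739 + 2×0.005514) × 1.858 = 1.64 mmol/kg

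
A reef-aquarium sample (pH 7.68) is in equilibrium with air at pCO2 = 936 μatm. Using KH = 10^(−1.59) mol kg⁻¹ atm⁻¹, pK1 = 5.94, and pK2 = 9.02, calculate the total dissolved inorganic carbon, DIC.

[CO2*] = KH · pCO2 = 10^(−1.59) × 936×10^-6 = 2.406×10^-5 mol/kg
α₀ = 1/(1 + K1/[H⁺] + K1K2/[H⁺]²) = 1/(1 + 10^+1.74 + 10^+0.40) = 0.01710
DIC = [CO2*]/α₀ = 2.406×10^-5 / 0.01710 = 1.41 mmol/kg

DIC = 1.41 mmol/kg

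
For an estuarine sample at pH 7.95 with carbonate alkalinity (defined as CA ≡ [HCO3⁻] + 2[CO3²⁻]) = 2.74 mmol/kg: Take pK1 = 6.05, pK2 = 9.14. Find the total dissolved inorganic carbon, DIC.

DIC = 2.61 mmol/kg

CA = [HCO3⁻] + 2[CO3²⁻] = (α₁ + 2α₂)·DIC
At pH 7.95: [H⁺]/K1 = 10^-1.90 = 0.012589, K2/[H⁺] = 10^-1.19 = 0.064565
α₁ = 1/(1 + 0.012589 + 0.064565) = 1/1.0772 = 0.9284; α₂ = α₁·K2/[H⁺] = 0.05994
α₁ + 2α₂ = 1.0483
DIC = CA / (α₁ + 2α₂) = 2.74 / 1.0483 = 2.61 mmol/kg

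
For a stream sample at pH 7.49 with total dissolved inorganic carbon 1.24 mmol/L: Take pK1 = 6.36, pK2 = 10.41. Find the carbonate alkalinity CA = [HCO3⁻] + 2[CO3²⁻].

CA = 1.16 mmol/L

CA = [HCO3⁻] + 2[CO3²⁻] = (α₁ + 2α₂)·DIC
At pH 7.49: [H⁺]/K1 = 10^-1.13 = 0.074131, K2/[H⁺] = 10^-2.92 = 0.0012023
α₁ = 1/(1 + 0.074131 + 0.0012023) = 1/1.0753 = 0.9299; α₂ = α₁·K2/[H⁺] = 0.001118
α₁ + 2α₂ = 0.9322
CA = 0.9322 × 1.24 = 1.16 mmol/L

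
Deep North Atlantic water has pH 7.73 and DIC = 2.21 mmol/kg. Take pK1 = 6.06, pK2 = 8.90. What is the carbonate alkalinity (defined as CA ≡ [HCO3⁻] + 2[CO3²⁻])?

CA = 2.30 mmol/kg

CA = [HCO3⁻] + 2[CO3²⁻] = (α₁ + 2α₂)·DIC
At pH 7.73: [H⁺]/K1 = 10^-1.67 = 0.021380, K2/[H⁺] = 10^-1.17 = 0.067608
α₁ = 1/(1 + 0.021380 + 0.067608) = 1/1.0890 = 0.9183; α₂ = α₁·K2/[H⁺] = 0.06208
α₁ + 2α₂ = 1.0425
CA = 1.0425 × 2.21 = 2.30 mmol/kg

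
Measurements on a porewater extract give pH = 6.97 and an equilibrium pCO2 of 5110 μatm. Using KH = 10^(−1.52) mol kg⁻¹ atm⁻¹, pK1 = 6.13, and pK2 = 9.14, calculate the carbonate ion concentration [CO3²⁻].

[CO3²⁻] = 7.22 μmol/kg

[CO2*] = KH · pCO2 = 10^(−1.52) × 5110×10^-6 = 1.543×10^-4 mol/kg
α₀ = 1/(1 + K1/[H⁺] + K1K2/[H⁺]²) = 1/(1 + 10^+0.84 + 10^-1.33) = 0.1255
DIC = [CO2*]/α₀ = 1.543×10^-4 / 0.1255 = 1.229 mmol/kg
[CO3²⁻] = α₂·DIC; α₂ = 0.005872, so [CO3²⁻] = 0.005872 × 1.229 = 0.00722 mmol/kg = 7.22 μmol/kg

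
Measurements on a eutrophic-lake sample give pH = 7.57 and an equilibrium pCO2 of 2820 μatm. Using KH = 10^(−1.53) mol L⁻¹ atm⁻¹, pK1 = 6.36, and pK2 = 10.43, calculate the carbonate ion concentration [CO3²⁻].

[CO2*] = KH · pCO2 = 10^(−1.53) × 2820×10^-6 = 8.322×10^-5 mol/L
α₀ = 1/(1 + K1/[H⁺] + K1K2/[H⁺]²) = 1/(1 + 10^+1.21 + 10^-1.65) = 0.05800
DIC = [CO2*]/α₀ = 8.322×10^-5 / 0.05800 = 1.435 mmol/L
[CO3²⁻] = α₂·DIC; α₂ = 0.001299, so [CO3²⁻] = 0.001299 × 1.435 = 0.00186 mmol/L = 1.86 μmol/L

[CO3²⁻] = 1.86 μmol/L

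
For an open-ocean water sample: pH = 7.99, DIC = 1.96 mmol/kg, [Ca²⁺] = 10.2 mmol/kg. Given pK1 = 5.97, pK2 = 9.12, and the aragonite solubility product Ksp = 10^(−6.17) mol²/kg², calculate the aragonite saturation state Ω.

Ω = 2.02

α₂ = 1 / (1 + [H⁺]/K2 + [H⁺]²/(K1K2)) = 1 / (1 + 10^+1.13 + 10^-0.89)
   = 1 / (1 + 13.490 + 0.12882) = 1/14.618 = 0.06841
[CO3²⁻] = α₂ × DIC = 0.06841 × 1.96 = 0.1341 mmol/kg
Ksp = 10^(−6.17) = 6.761×10^-7
Ω = [Ca²⁺][CO3²⁻]/Ksp = (10.2×10^-3)(1.341×10^-4) / 6.761×10^-7 = 2.02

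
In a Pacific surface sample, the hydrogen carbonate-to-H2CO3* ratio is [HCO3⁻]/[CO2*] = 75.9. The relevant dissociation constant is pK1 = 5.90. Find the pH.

pH = 7.78

From K1 = [H⁺][HCO3⁻]/[CO2*]:  pH = pK1 + log₁₀([HCO3⁻]/[CO2*])
log₁₀(75.9) = +1.880
pH = 5.90 + (+1.880) = 7.78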